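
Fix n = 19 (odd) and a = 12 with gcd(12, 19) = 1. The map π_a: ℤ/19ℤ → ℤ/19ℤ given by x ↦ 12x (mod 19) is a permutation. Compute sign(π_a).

Trace 7: π^k(7) = [7, 8, 1, 12, 11, 18] for k=0..5.
π_12 has 4 disjoint cycles with lengths [6, 6, 6, 1] on {0,…,18}.
With 4 cycles on 19 points, sign = (−1)^{19−4} = -1.
Via Zolotarev, sign(π_{12}) = (12|19) = -1.

-1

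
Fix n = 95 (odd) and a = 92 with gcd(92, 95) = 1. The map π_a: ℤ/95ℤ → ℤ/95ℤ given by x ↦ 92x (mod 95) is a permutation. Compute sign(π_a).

Start at x=9: 9 → 68 → 81 → 42 → 64 → 93 → 6 → … (one orbit).
π_92 has 6 disjoint cycles with lengths [36, 36, 9, 9, 4, 1] on {0,…,94}.
95 − 6 = 89 transpositions; sign(π) = (−1)^89 = -1.
Via Zolotarev, sign(π_{92}) = (92|95) = -1.

-1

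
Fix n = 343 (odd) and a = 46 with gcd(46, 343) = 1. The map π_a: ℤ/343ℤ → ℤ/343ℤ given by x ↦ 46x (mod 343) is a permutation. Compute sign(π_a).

+1

Start at x=228: 228 → 198 → 190 → 165 → 44 → 309 → 151 → … (one orbit).
Cycle type of π: 147×2 + 21×2 + 3×2 + 1; total 7 cycles.
n − c = 343 − 7 = 336; sign = (−1)^336 = +1.
(46|343)_J = +1 (Zolotarev's lemma cross-check).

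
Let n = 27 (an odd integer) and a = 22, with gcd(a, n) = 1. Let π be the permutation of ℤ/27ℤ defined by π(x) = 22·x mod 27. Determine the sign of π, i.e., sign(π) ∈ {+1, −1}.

+1

Trace 22: π^k(22) = [22, 25, 10, 4, 7, 19, 13] for k=0..6.
7 cycles of lengths [9, 9, 3, 3, 1, 1, 1].
With 7 cycles on 27 points, sign = (−1)^{27−7} = +1.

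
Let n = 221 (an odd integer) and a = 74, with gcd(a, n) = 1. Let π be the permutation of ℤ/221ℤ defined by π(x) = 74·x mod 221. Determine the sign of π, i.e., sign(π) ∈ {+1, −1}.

Orbit of 185 under x↦74x: [185, 209, 217, 146, 196, 139, 120]… (length divides ord_221(74)).
Cycle type of π: 48×4 + 16 + 3×4 + 1; total 10 cycles.
With 10 cycles on 221 points, sign = (−1)^{221−10} = -1.

-1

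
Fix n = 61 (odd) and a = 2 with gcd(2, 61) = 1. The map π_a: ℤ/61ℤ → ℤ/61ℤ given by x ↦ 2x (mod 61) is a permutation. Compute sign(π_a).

Start at x=32: 32 → 3 → 6 → 12 → 24 → 48 → 35 → … (one orbit).
The orbit structure of x ↦ 2x mod 61: 2 orbits of sizes [60, 1].
61 − 2 = 59 transpositions; sign(π) = (−1)^59 = -1.
Zolotarev: (2|61) = -1, matching the cycle-count sign.

-1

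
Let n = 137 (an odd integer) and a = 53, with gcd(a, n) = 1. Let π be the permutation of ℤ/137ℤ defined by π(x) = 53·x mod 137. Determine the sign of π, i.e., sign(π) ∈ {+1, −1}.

-1

Trace 67: π^k(67) = [67, 126, 102, 63, 51, 100, 94] for k=0..6.
Cycle type of π: 136 + 1; total 2 cycles.
137 − 2 = 135 transpositions; sign(π) = (−1)^135 = -1.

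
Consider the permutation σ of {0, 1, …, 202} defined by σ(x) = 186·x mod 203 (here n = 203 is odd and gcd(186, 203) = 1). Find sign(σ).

-1

Trace 1: π^k(1) = [1, 186, 86, 162, 88, 128, 57] for k=0..6.
Decompose π into cycles: lengths [12, 12, 12, 12, 12, 12, 12, 12, 12, 12, 12, 12, 12, 12, 4, 4, 4, 4, 4, 4, 4, 3, 3, 1] (24 cycles, including the fixed point 0).
n − c = 203 − 24 = 179; sign = (−1)^179 = -1.
Check: (186/203) = -1 by Zolotarev.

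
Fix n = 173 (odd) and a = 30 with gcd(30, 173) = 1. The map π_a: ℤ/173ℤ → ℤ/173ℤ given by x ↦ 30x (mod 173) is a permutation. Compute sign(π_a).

-1

Trace 49: π^k(49) = [49, 86, 158, 69, 167, 166, 136] for k=0..6.
Cycle lengths of π_30 on ℤ/173ℤ: [172, 1]; 2 cycles in total.
sign(π) = (−1)^{n − #cycles} = (−1)^{173−2} = (−1)^171 = -1.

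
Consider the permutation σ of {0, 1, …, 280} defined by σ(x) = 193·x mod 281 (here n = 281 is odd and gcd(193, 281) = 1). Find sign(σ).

Orbit of 38 under x↦193x: [38, 28, 65, 181, 89, 36, 204]… (length divides ord_281(193)).
Cycle type of π: 56×5 + 1; total 6 cycles.
6 cycles on 281: each ℓ→(−1)^(ℓ−1), product (−1)^275 = -1.

-1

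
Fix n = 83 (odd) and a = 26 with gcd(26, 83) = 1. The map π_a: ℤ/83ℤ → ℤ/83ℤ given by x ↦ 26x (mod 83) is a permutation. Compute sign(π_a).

Orbit of 38 under x↦26x: [38, 75, 41, 70, 77, 10, 11]… (length divides ord_83(26)).
Decompose π into cycles: lengths [41, 41, 1] (3 cycles, including the fixed point 0).
With 3 cycles on 83 points, sign = (−1)^{83−3} = +1.
Zolotarev: (26|83) = +1, matching the cycle-count sign.

+1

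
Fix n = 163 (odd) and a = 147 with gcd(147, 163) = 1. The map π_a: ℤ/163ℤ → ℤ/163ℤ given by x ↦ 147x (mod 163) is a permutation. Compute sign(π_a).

-1

Trace 152: π^k(152) = [152, 13, 118, 68, 53, 130, 39] for k=0..6.
π_147 has 2 disjoint cycles with lengths [162, 1] on {0,…,162}.
n − c = 163 − 2 = 161; sign = (−1)^161 = -1.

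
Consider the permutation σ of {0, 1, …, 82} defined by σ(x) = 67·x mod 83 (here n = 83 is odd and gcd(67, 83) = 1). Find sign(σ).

-1

Trace 46: π^k(46) = [46, 11, 73, 77, 13, 41, 8] for k=0..6.
π_67 has 2 disjoint cycles with lengths [82, 1] on {0,…,82}.
n − c = 83 − 2 = 81; sign = (−1)^81 = -1.
Check: (67/83) = -1 by Zolotarev.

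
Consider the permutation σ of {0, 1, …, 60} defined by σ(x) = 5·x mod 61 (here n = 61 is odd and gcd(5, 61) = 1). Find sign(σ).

+1

Start at x=60: 60 → 56 → 36 → 58 → 46 → 47 → 52 → … (one orbit).
Decompose π into cycles: lengths [30, 30, 1] (3 cycles, including the fixed point 0).
61 − 3 = 58 transpositions; sign(π) = (−1)^58 = +1.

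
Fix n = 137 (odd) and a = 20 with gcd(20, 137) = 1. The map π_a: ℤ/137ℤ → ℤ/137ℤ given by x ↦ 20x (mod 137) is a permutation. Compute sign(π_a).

-1

Start at x=36: 36 → 35 → 15 → 26 → 109 → 125 → 34 → … (one orbit).
The orbit structure of x ↦ 20x mod 137: 2 orbits of sizes [136, 1].
With 2 cycles on 137 points, sign = (−1)^{137−2} = -1.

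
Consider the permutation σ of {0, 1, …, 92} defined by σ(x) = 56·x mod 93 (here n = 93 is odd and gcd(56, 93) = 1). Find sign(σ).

-1

Trace 5: π^k(5) = [5, 1, 56, 67, 32, 25] for k=0..5.
The orbit structure of x ↦ 56x mod 93: 22 orbits of sizes [6, 6, 6, 6, 6, 6, 6, 6, 6, 6, 3, 3, 3, 3, 3, 3, 3, 3, 3, 3, 2, 1].
Σ(ℓ_i−1) = 93−22 = 71; sign = (−1)^71 = -1.
Check: (56/93) = -1 by Zolotarev.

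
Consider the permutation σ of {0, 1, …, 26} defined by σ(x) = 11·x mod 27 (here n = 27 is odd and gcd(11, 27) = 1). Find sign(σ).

Start at x=4: 4 → 17 → 25 → 5 → 1 → 11 → 13 → … (one orbit).
4 cycles of lengths [18, 6, 2, 1].
sign(π) = (−1)^{n − #cycles} = (−1)^{27−4} = (−1)^23 = -1.
Zolotarev: (11|27) = -1, matching the cycle-count sign.

-1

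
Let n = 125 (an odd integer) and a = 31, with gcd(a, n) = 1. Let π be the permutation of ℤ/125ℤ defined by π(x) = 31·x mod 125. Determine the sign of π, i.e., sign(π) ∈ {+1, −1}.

+1

Trace 61: π^k(61) = [61, 16, 121, 1, 31, 86, 41] for k=0..6.
Cycle type of π: 25×4 + 5×4 + 1×5; total 13 cycles.
sign(π) = (−1)^{n − #cycles} = (−1)^{125−13} = (−1)^112 = +1.
Zolotarev: (31|125) = +1, matching the cycle-count sign.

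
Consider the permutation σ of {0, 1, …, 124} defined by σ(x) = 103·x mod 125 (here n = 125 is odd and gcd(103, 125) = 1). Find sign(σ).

-1

Orbit of 51 under x↦103x: [51, 3, 59, 77, 56, 18, 104]… (length divides ord_125(103)).
Cycle lengths of π_103 on ℤ/125ℤ: [100, 20, 4, 1]; 4 cycles in total.
4 cycles on 125: each ℓ→(−1)^(ℓ−1), product (−1)^121 = -1.
Zolotarev: (103|125) = -1, matching the cycle-count sign.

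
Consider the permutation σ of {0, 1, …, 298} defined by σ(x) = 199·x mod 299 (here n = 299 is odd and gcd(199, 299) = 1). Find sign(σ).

Trace 90: π^k(90) = [90, 269, 10, 196, 134, 55, 181] for k=0..6.
The orbit structure of x ↦ 199x mod 299: 8 orbits of sizes [66, 66, 66, 66, 22, 6, 6, 1].
Σ(ℓ_i−1) = 299−8 = 291; sign = (−1)^291 = -1.

-1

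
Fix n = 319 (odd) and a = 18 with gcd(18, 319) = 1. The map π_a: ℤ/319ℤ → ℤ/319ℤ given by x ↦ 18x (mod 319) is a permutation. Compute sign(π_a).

Trace 81: π^k(81) = [81, 182, 86, 272, 111, 84, 236] for k=0..6.
The orbit structure of x ↦ 18x mod 319: 5 orbits of sizes [140, 140, 28, 10, 1].
5 cycles on 319: each ℓ→(−1)^(ℓ−1), product (−1)^314 = +1.

+1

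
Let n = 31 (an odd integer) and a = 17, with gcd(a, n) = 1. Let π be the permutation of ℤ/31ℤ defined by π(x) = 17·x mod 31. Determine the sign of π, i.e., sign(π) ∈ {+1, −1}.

Trace 2: π^k(2) = [2, 3, 20, 30, 14, 21, 16] for k=0..6.
Cycle lengths of π_17 on ℤ/31ℤ: [30, 1]; 2 cycles in total.
2 cycles on 31: each ℓ→(−1)^(ℓ−1), product (−1)^29 = -1.

-1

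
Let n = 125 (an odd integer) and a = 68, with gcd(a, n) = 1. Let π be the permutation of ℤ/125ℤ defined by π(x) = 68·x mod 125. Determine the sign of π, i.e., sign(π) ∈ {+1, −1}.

Start at x=1: 1 → 68 → 124 → 57 → 1 (one orbit).
π_68 has 32 disjoint cycles with lengths [4, 4, 4, 4, 4, 4, 4, 4, 4, 4, 4, 4, 4, 4, 4, 4, 4, 4, 4, 4, 4, 4, 4, 4, 4, 4, 4, 4, 4, 4, 4, 1] on {0,…,124}.
Σ(ℓ_i−1) = 125−32 = 93; sign = (−1)^93 = -1.

-1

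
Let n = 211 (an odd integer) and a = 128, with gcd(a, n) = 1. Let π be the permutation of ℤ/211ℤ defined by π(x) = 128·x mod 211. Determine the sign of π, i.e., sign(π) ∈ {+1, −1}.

-1

Trace 190: π^k(190) = [190, 55, 77, 150, 210, 83, 74] for k=0..6.
8 cycles of lengths [30, 30, 30, 30, 30, 30, 30, 1].
With 8 cycles on 211 points, sign = (−1)^{211−8} = -1.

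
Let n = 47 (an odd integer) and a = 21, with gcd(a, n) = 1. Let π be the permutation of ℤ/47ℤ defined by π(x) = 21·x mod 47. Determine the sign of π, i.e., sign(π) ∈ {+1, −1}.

+1

Start at x=28: 28 → 24 → 34 → 9 → 1 → 21 → 18 → … (one orbit).
Cycle type of π: 23×2 + 1; total 3 cycles.
With 3 cycles on 47 points, sign = (−1)^{47−3} = +1.
Check: (21/47) = +1 by Zolotarev.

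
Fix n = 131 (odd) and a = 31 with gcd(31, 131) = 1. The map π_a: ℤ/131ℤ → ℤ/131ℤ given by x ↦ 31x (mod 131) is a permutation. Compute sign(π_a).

-1

Orbit of 114 under x↦31x: [114, 128, 38, 130, 100, 87, 77]… (length divides ord_131(31)).
Cycle lengths of π_31 on ℤ/131ℤ: [130, 1]; 2 cycles in total.
131 − 2 = 129 transpositions; sign(π) = (−1)^129 = -1.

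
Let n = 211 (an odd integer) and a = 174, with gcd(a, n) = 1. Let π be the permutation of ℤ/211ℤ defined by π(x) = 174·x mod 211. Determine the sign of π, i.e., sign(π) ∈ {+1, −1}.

Orbit of 31 under x↦174x: [31, 119, 28, 19, 141, 58, 175]… (length divides ord_211(174)).
π_174 has 2 disjoint cycles with lengths [210, 1] on {0,…,210}.
2 cycles on 211: each ℓ→(−1)^(ℓ−1), product (−1)^209 = -1.
Zolotarev: (174|211) = -1, matching the cycle-count sign.

-1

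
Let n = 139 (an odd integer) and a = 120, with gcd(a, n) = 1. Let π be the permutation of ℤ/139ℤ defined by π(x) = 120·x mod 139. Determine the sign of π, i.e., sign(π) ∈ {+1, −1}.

+1

Orbit of 89 under x↦120x: [89, 116, 20, 37, 131, 13, 31]… (length divides ord_139(120)).
Cycle type of π: 69×2 + 1; total 3 cycles.
With 3 cycles on 139 points, sign = (−1)^{139−3} = +1.
Check: (120/139) = +1 by Zolotarev.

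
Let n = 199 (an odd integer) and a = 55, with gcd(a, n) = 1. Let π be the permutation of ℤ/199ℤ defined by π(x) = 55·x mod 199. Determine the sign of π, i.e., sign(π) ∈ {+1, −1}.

Trace 106: π^k(106) = [106, 59, 61, 171, 52, 74, 90] for k=0..6.
Cycle type of π: 66×3 + 1; total 4 cycles.
With 4 cycles on 199 points, sign = (−1)^{199−4} = -1.
Zolotarev: (55|199) = -1, matching the cycle-count sign.

-1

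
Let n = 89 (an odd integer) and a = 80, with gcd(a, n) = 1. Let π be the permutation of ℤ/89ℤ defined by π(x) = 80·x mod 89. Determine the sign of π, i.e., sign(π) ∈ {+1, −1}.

+1

Trace 84: π^k(84) = [84, 45, 40, 85, 36, 32, 68] for k=0..6.
Cycle type of π: 44×2 + 1; total 3 cycles.
With 3 cycles on 89 points, sign = (−1)^{89−3} = +1.
Via Zolotarev, sign(π_{80}) = (80|89) = +1.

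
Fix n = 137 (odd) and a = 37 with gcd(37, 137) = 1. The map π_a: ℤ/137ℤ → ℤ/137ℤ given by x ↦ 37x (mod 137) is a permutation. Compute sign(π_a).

Start at x=136: 136 → 100 → 1 → 37 → 136 (one orbit).
Decompose π into cycles: lengths [4, 4, 4, 4, 4, 4, 4, 4, 4, 4, 4, 4, 4, 4, 4, 4, 4, 4, 4, 4, 4, 4, 4, 4, 4, 4, 4, 4, 4, 4, 4, 4, 4, 4, 1] (35 cycles, including the fixed point 0).
137 − 35 = 102 transpositions; sign(π) = (−1)^102 = +1.
Via Zolotarev, sign(π_{37}) = (37|137) = +1.

+1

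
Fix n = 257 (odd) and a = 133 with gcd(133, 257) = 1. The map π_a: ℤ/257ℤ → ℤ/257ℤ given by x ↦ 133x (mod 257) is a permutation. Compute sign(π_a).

Trace 99: π^k(99) = [99, 60, 13, 187, 199, 253, 239] for k=0..6.
3 cycles of lengths [128, 128, 1].
3 cycles on 257: each ℓ→(−1)^(ℓ−1), product (−1)^254 = +1.
The Jacobi symbol (133|257) = +1 (Zolotarev) agrees.

+1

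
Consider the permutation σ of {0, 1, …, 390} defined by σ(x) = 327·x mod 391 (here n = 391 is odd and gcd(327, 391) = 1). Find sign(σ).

Orbit of 251 under x↦327x: [251, 358, 157, 118, 268, 52, 191]… (length divides ord_391(327)).
Cycle type of π: 44×8 + 22 + 4×4 + 1; total 14 cycles.
With 14 cycles on 391 points, sign = (−1)^{391−14} = -1.
Via Zolotarev, sign(π_{327}) = (327|391) = -1.

-1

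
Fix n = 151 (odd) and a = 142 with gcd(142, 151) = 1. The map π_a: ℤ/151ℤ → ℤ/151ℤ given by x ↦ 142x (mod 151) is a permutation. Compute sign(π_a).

Orbit of 67 under x↦142x: [67, 1, 142, 81, 26, 68, 143]… (length divides ord_151(142)).
π_142 has 4 disjoint cycles with lengths [50, 50, 50, 1] on {0,…,150}.
Σ(ℓ_i−1) = 151−4 = 147; sign = (−1)^147 = -1.

-1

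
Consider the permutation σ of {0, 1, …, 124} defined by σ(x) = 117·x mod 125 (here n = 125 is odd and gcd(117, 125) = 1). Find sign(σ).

Orbit of 98 under x↦117x: [98, 91, 22, 74, 33, 111, 112]… (length divides ord_125(117)).
The orbit structure of x ↦ 117x mod 125: 4 orbits of sizes [100, 20, 4, 1].
125 − 4 = 121 transpositions; sign(π) = (−1)^121 = -1.

-1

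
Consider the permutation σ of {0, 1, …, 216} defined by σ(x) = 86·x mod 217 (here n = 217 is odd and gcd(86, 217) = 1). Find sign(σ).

Trace 8: π^k(8) = [8, 37, 144, 15, 205, 53, 1] for k=0..6.
The orbit structure of x ↦ 86x mod 217: 10 orbits of sizes [30, 30, 30, 30, 30, 30, 30, 3, 3, 1].
10 cycles on 217: each ℓ→(−1)^(ℓ−1), product (−1)^207 = -1.
Zolotarev: (86|217) = -1, matching the cycle-count sign.

-1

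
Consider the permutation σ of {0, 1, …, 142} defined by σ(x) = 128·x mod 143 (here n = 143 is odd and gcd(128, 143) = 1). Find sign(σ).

Trace 106: π^k(106) = [106, 126, 112, 36, 32, 92, 50] for k=0..6.
π_128 has 5 disjoint cycles with lengths [60, 60, 12, 10, 1] on {0,…,142}.
With 5 cycles on 143 points, sign = (−1)^{143−5} = +1.
(128|143)_J = +1 (Zolotarev's lemma cross-check).

+1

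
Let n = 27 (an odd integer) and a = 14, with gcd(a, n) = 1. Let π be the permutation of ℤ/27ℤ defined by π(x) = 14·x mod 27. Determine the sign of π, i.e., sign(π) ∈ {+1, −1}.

-1

Orbit of 1 under x↦14x: [1, 14, 7, 17, 22, 11, 19]… (length divides ord_27(14)).
Cycle lengths of π_14 on ℤ/27ℤ: [18, 6, 2, 1]; 4 cycles in total.
4 cycles on 27: each ℓ→(−1)^(ℓ−1), product (−1)^23 = -1.
(14|27)_J = -1 (Zolotarev's lemma cross-check).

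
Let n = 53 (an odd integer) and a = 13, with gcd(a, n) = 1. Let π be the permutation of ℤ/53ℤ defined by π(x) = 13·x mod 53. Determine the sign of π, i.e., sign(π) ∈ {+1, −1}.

Trace 36: π^k(36) = [36, 44, 42, 16, 49, 1, 13] for k=0..6.
Cycle type of π: 13×4 + 1; total 5 cycles.
53 − 5 = 48 transpositions; sign(π) = (−1)^48 = +1.
(13|53)_J = +1 (Zolotarev's lemma cross-check).

+1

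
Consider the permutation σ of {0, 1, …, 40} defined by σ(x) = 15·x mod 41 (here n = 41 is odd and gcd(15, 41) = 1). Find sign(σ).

-1

Start at x=23: 23 → 17 → 9 → 12 → 16 → 35 → 33 → … (one orbit).
π_15 has 2 disjoint cycles with lengths [40, 1] on {0,…,40}.
41 − 2 = 39 transpositions; sign(π) = (−1)^39 = -1.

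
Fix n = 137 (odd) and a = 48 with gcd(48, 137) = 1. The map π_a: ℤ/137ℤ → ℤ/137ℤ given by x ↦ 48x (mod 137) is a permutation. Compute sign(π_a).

-1

Start at x=65: 65 → 106 → 19 → 90 → 73 → 79 → 93 → … (one orbit).
π_48 has 2 disjoint cycles with lengths [136, 1] on {0,…,136}.
With 2 cycles on 137 points, sign = (−1)^{137−2} = -1.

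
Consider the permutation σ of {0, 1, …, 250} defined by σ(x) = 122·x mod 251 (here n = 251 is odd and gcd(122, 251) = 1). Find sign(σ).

+1

Orbit of 39 under x↦122x: [39, 240, 164, 179, 1, 122, 75]… (length divides ord_251(122)).
3 cycles of lengths [125, 125, 1].
sign(π) = (−1)^{n − #cycles} = (−1)^{251−3} = (−1)^248 = +1.
(122|251)_J = +1 (Zolotarev's lemma cross-check).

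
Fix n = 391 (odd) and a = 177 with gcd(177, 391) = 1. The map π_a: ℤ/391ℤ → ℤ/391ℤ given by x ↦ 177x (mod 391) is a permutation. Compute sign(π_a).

Trace 75: π^k(75) = [75, 372, 156, 242, 215, 128, 369] for k=0..6.
π_177 has 6 disjoint cycles with lengths [176, 176, 16, 11, 11, 1] on {0,…,390}.
Σ(ℓ_i−1) = 391−6 = 385; sign = (−1)^385 = -1.
Zolotarev: (177|391) = -1, matching the cycle-count sign.

-1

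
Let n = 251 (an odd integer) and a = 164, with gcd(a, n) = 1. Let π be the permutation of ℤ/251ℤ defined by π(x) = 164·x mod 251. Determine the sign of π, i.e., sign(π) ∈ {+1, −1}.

Start at x=35: 35 → 218 → 110 → 219 → 23 → 7 → 144 → … (one orbit).
The orbit structure of x ↦ 164x mod 251: 3 orbits of sizes [125, 125, 1].
3 cycles on 251: each ℓ→(−1)^(ℓ−1), product (−1)^248 = +1.
The Jacobi symbol (164|251) = +1 (Zolotarev) agrees.

+1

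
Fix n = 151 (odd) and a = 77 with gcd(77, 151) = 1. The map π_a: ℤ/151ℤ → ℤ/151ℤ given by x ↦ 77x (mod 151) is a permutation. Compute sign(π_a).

Orbit of 59 under x↦77x: [59, 13, 95, 67, 25, 113, 94]… (length divides ord_151(77)).
The orbit structure of x ↦ 77x mod 151: 2 orbits of sizes [150, 1].
With 2 cycles on 151 points, sign = (−1)^{151−2} = -1.

-1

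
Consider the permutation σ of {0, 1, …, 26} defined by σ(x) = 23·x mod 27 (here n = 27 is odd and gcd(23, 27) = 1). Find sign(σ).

Start at x=14: 14 → 25 → 8 → 22 → 20 → 1 → 23 → … (one orbit).
4 cycles of lengths [18, 6, 2, 1].
sign(π) = (−1)^{n − #cycles} = (−1)^{27−4} = (−1)^23 = -1.
Zolotarev: (23|27) = -1, matching the cycle-count sign.

-1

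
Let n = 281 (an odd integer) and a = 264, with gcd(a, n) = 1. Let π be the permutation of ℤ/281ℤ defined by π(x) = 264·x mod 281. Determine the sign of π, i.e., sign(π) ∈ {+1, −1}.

+1

Trace 85: π^k(85) = [85, 241, 118, 242, 101, 250, 246] for k=0..6.
π_264 has 3 disjoint cycles with lengths [140, 140, 1] on {0,…,280}.
n − c = 281 − 3 = 278; sign = (−1)^278 = +1.
The Jacobi symbol (264|281) = +1 (Zolotarev) agrees.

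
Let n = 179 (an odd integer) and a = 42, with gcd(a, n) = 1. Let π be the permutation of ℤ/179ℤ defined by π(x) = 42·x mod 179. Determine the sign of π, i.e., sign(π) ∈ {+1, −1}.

+1

Orbit of 87 under x↦42x: [87, 74, 65, 45, 100, 83, 85]… (length divides ord_179(42)).
Decompose π into cycles: lengths [89, 89, 1] (3 cycles, including the fixed point 0).
n − c = 179 − 3 = 176; sign = (−1)^176 = +1.
Via Zolotarev, sign(π_{42}) = (42|179) = +1.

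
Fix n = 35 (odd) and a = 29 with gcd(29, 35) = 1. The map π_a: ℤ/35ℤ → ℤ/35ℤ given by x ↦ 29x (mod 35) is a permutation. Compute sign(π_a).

Start at x=29: 29 → 1 → 29 (one orbit).
π_29 has 21 disjoint cycles with lengths [2, 2, 2, 2, 2, 2, 2, 2, 2, 2, 2, 2, 2, 2, 1, 1, 1, 1, 1, 1, 1] on {0,…,34}.
With 21 cycles on 35 points, sign = (−1)^{35−21} = +1.
Zolotarev: (29|35) = +1, matching the cycle-count sign.

+1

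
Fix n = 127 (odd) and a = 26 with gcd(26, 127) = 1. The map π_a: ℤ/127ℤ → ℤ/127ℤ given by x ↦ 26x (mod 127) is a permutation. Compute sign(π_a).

Trace 100: π^k(100) = [100, 60, 36, 47, 79, 22, 64] for k=0..6.
3 cycles of lengths [63, 63, 1].
127 − 3 = 124 transpositions; sign(π) = (−1)^124 = +1.
Zolotarev: (26|127) = +1, matching the cycle-count sign.

+1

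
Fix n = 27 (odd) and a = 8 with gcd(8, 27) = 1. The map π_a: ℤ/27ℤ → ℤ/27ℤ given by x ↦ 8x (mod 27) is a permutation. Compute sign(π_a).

-1

Start at x=1: 1 → 8 → 10 → 26 → 19 → 17 → 1 (one orbit).
π_8 has 8 disjoint cycles with lengths [6, 6, 6, 2, 2, 2, 2, 1] on {0,…,26}.
n − c = 27 − 8 = 19; sign = (−1)^19 = -1.
Check: (8/27) = -1 by Zolotarev.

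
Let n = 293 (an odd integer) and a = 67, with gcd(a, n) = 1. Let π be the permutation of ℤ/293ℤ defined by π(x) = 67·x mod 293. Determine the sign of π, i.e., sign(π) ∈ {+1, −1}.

+1

Start at x=269: 269 → 150 → 88 → 36 → 68 → 161 → 239 → … (one orbit).
The orbit structure of x ↦ 67x mod 293: 3 orbits of sizes [146, 146, 1].
sign(π) = (−1)^{n − #cycles} = (−1)^{293−3} = (−1)^290 = +1.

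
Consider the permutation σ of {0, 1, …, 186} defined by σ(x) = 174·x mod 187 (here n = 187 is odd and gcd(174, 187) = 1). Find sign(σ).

Orbit of 166 under x↦174x: [166, 86, 4, 135, 115, 1, 174]… (length divides ord_187(174)).
Decompose π into cycles: lengths [20, 20, 20, 20, 20, 20, 20, 20, 5, 5, 4, 4, 4, 4, 1] (15 cycles, including the fixed point 0).
n − c = 187 − 15 = 172; sign = (−1)^172 = +1.
Via Zolotarev, sign(π_{174}) = (174|187) = +1.

+1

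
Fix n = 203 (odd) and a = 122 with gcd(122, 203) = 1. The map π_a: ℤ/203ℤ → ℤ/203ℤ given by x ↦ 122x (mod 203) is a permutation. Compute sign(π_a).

Trace 62: π^k(62) = [62, 53, 173, 197, 80, 16, 125] for k=0..6.
π_122 has 8 disjoint cycles with lengths [42, 42, 42, 42, 14, 14, 6, 1] on {0,…,202}.
8 cycles on 203: each ℓ→(−1)^(ℓ−1), product (−1)^195 = -1.
Check: (122/203) = -1 by Zolotarev.

-1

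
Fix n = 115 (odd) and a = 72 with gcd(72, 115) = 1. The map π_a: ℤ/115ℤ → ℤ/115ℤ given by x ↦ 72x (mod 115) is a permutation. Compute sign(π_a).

-1

Orbit of 77 under x↦72x: [77, 24, 3, 101, 27, 104, 13]… (length divides ord_115(72)).
Cycle lengths of π_72 on ℤ/115ℤ: [44, 44, 11, 11, 4, 1]; 6 cycles in total.
Σ(ℓ_i−1) = 115−6 = 109; sign = (−1)^109 = -1.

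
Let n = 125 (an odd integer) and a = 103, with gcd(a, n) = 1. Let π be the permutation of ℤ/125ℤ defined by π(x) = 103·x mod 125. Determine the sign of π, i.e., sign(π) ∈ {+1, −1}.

-1

Start at x=68: 68 → 4 → 37 → 61 → 33 → 24 → 97 → … (one orbit).
4 cycles of lengths [100, 20, 4, 1].
125 − 4 = 121 transpositions; sign(π) = (−1)^121 = -1.
(103|125)_J = -1 (Zolotarev's lemma cross-check).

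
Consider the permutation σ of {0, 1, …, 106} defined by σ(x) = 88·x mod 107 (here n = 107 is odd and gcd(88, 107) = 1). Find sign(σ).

Trace 62: π^k(62) = [62, 106, 19, 67, 11, 5, 12] for k=0..6.
The orbit structure of x ↦ 88x mod 107: 2 orbits of sizes [106, 1].
With 2 cycles on 107 points, sign = (−1)^{107−2} = -1.
Check: (88/107) = -1 by Zolotarev.

-1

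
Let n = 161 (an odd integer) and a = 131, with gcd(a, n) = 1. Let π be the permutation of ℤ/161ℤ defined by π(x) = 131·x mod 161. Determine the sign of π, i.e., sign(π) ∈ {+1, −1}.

-1

Trace 104: π^k(104) = [104, 100, 59, 1, 131, 95, 48] for k=0..6.
Cycle type of π: 66×2 + 11×2 + 6 + 1; total 6 cycles.
161 − 6 = 155 transpositions; sign(π) = (−1)^155 = -1.
Via Zolotarev, sign(π_{131}) = (131|161) = -1.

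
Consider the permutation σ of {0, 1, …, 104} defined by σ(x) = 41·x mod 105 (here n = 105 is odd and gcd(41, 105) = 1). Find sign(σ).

Trace 41: π^k(41) = [41, 1] for k=0..1.
Cycle type of π: 2×50 + 1×5; total 55 cycles.
With 55 cycles on 105 points, sign = (−1)^{105−55} = +1.

+1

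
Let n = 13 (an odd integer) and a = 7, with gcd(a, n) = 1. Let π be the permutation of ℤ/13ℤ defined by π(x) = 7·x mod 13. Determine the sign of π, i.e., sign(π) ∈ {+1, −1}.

-1

Orbit of 4 under x↦7x: [4, 2, 1, 7, 10, 5, 9]… (length divides ord_13(7)).
Decompose π into cycles: lengths [12, 1] (2 cycles, including the fixed point 0).
2 cycles on 13: each ℓ→(−1)^(ℓ−1), product (−1)^11 = -1.
Check: (7/13) = -1 by Zolotarev.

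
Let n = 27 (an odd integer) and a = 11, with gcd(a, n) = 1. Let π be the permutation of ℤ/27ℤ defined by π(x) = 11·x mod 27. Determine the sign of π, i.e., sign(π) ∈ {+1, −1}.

Trace 4: π^k(4) = [4, 17, 25, 5, 1, 11, 13] for k=0..6.
Cycle type of π: 18 + 6 + 2 + 1; total 4 cycles.
sign(π) = (−1)^{n − #cycles} = (−1)^{27−4} = (−1)^23 = -1.

-1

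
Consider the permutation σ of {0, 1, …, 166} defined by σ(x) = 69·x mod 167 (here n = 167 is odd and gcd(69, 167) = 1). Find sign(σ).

-1

Orbit of 71 under x↦69x: [71, 56, 23, 84, 118, 126, 10]… (length divides ord_167(69)).
π_69 has 2 disjoint cycles with lengths [166, 1] on {0,…,166}.
2 cycles on 167: each ℓ→(−1)^(ℓ−1), product (−1)^165 = -1.
The Jacobi symbol (69|167) = -1 (Zolotarev) agrees.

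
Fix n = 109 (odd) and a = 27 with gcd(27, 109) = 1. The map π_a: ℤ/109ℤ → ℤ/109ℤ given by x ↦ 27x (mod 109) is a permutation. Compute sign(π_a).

Start at x=105: 105 → 1 → 27 → 75 → 63 → 66 → 38 → … (one orbit).
Decompose π into cycles: lengths [9, 9, 9, 9, 9, 9, 9, 9, 9, 9, 9, 9, 1] (13 cycles, including the fixed point 0).
sign(π) = (−1)^{n − #cycles} = (−1)^{109−13} = (−1)^96 = +1.
(27|109)_J = +1 (Zolotarev's lemma cross-check).

+1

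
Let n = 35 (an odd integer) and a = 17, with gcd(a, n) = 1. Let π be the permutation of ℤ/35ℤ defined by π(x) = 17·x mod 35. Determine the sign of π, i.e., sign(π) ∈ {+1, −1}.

Orbit of 9 under x↦17x: [9, 13, 11, 12, 29, 3, 16]… (length divides ord_35(17)).
π_17 has 5 disjoint cycles with lengths [12, 12, 6, 4, 1] on {0,…,34}.
5 cycles on 35: each ℓ→(−1)^(ℓ−1), product (−1)^30 = +1.
Via Zolotarev, sign(π_{17}) = (17|35) = +1.

+1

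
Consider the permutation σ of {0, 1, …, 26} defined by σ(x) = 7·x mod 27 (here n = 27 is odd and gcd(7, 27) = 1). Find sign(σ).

Orbit of 22 under x↦7x: [22, 19, 25, 13, 10, 16, 4]… (length divides ord_27(7)).
π_7 has 7 disjoint cycles with lengths [9, 9, 3, 3, 1, 1, 1] on {0,…,26}.
sign(π) = (−1)^{n − #cycles} = (−1)^{27−7} = (−1)^20 = +1.

+1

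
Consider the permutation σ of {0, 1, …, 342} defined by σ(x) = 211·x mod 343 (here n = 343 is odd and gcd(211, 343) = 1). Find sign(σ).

+1

Trace 85: π^k(85) = [85, 99, 309, 29, 288, 57, 22] for k=0..6.
19 cycles of lengths [49, 49, 49, 49, 49, 49, 7, 7, 7, 7, 7, 7, 1, 1, 1, 1, 1, 1, 1].
Σ(ℓ_i−1) = 343−19 = 324; sign = (−1)^324 = +1.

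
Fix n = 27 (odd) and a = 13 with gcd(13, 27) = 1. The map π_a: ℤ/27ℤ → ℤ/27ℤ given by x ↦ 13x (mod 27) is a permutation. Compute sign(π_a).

+1

Start at x=16: 16 → 19 → 4 → 25 → 1 → 13 → 7 → … (one orbit).
π_13 has 7 disjoint cycles with lengths [9, 9, 3, 3, 1, 1, 1] on {0,…,26}.
27 − 7 = 20 transpositions; sign(π) = (−1)^20 = +1.
Zolotarev: (13|27) = +1, matching the cycle-count sign.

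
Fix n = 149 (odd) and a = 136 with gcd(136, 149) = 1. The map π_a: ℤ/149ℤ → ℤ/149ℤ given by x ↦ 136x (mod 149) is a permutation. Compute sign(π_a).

Trace 15: π^k(15) = [15, 103, 2, 123, 40, 76, 55] for k=0..6.
π_136 has 2 disjoint cycles with lengths [148, 1] on {0,…,148}.
n − c = 149 − 2 = 147; sign = (−1)^147 = -1.
Zolotarev: (136|149) = -1, matching the cycle-count sign.

-1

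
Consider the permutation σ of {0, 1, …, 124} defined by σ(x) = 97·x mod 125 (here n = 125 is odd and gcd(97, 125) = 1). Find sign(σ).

Trace 16: π^k(16) = [16, 52, 44, 18, 121, 112, 114] for k=0..6.
π_97 has 4 disjoint cycles with lengths [100, 20, 4, 1] on {0,…,124}.
sign(π) = (−1)^{n − #cycles} = (−1)^{125−4} = (−1)^121 = -1.

-1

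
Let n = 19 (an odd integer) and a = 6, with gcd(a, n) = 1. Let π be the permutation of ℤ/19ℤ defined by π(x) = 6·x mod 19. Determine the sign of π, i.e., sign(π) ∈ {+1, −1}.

+1

Trace 5: π^k(5) = [5, 11, 9, 16, 1, 6, 17] for k=0..6.
3 cycles of lengths [9, 9, 1].
With 3 cycles on 19 points, sign = (−1)^{19−3} = +1.
Via Zolotarev, sign(π_{6}) = (6|19) = +1.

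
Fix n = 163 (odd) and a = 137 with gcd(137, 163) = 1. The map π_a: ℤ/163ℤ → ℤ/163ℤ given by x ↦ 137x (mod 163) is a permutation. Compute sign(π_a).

Start at x=6: 6 → 7 → 144 → 5 → 33 → 120 → 140 → … (one orbit).
The orbit structure of x ↦ 137x mod 163: 2 orbits of sizes [162, 1].
Σ(ℓ_i−1) = 163−2 = 161; sign = (−1)^161 = -1.
Check: (137/163) = -1 by Zolotarev.

-1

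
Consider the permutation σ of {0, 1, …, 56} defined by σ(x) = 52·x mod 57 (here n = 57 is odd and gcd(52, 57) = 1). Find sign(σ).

Start at x=10: 10 → 7 → 22 → 4 → 37 → 43 → 13 → … (one orbit).
Cycle lengths of π_52 on ℤ/57ℤ: [18, 18, 18, 1, 1, 1]; 6 cycles in total.
57 − 6 = 51 transpositions; sign(π) = (−1)^51 = -1.

-1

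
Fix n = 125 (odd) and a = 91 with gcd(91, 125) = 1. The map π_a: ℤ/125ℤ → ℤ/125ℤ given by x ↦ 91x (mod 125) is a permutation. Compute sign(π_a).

Orbit of 21 under x↦91x: [21, 36, 26, 116, 56, 96, 111]… (length divides ord_125(91)).
The orbit structure of x ↦ 91x mod 125: 13 orbits of sizes [25, 25, 25, 25, 5, 5, 5, 5, 1, 1, 1, 1, 1].
n − c = 125 − 13 = 112; sign = (−1)^112 = +1.

+1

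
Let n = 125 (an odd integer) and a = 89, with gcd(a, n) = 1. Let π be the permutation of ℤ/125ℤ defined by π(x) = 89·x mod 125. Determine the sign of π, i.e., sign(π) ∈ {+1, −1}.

+1

Orbit of 86 under x↦89x: [86, 29, 81, 84, 101, 114, 21]… (length divides ord_125(89)).
7 cycles of lengths [50, 50, 10, 10, 2, 2, 1].
n − c = 125 − 7 = 118; sign = (−1)^118 = +1.
Via Zolotarev, sign(π_{89}) = (89|125) = +1.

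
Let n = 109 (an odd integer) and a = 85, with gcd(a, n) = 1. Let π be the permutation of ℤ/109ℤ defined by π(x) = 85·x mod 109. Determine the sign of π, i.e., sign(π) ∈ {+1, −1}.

-1

Orbit of 17 under x↦85x: [17, 28, 91, 105, 96, 94, 33]… (length divides ord_109(85)).
π_85 has 2 disjoint cycles with lengths [108, 1] on {0,…,108}.
2 cycles on 109: each ℓ→(−1)^(ℓ−1), product (−1)^107 = -1.
Via Zolotarev, sign(π_{85}) = (85|109) = -1.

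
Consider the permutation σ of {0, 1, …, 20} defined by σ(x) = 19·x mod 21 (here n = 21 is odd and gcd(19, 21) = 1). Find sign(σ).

Start at x=16: 16 → 10 → 1 → 19 → 4 → 13 → 16 (one orbit).
Cycle type of π: 6×3 + 1×3; total 6 cycles.
21 − 6 = 15 transpositions; sign(π) = (−1)^15 = -1.
Via Zolotarev, sign(π_{19}) = (19|21) = -1.

-1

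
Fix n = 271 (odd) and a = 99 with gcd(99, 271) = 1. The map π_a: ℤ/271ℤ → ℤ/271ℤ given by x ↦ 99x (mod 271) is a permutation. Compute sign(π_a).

Orbit of 83 under x↦99x: [83, 87, 212, 121, 55, 25, 36]… (length divides ord_271(99)).
The orbit structure of x ↦ 99x mod 271: 3 orbits of sizes [135, 135, 1].
n − c = 271 − 3 = 268; sign = (−1)^268 = +1.
Zolotarev: (99|271) = +1, matching the cycle-count sign.

+1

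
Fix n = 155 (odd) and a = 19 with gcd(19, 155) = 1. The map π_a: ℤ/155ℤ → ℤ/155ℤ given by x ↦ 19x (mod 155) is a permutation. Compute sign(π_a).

Orbit of 64 under x↦19x: [64, 131, 9, 16, 149, 41, 4]… (length divides ord_155(19)).
Cycle lengths of π_19 on ℤ/155ℤ: [30, 30, 30, 30, 15, 15, 2, 2, 1]; 9 cycles in total.
n − c = 155 − 9 = 146; sign = (−1)^146 = +1.
Check: (19/155) = +1 by Zolotarev.

+1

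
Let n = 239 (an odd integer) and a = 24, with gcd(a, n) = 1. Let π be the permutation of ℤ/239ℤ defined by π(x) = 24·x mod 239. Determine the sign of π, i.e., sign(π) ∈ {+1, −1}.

+1

Trace 201: π^k(201) = [201, 44, 100, 10, 1, 24, 98] for k=0..6.
π_24 has 35 disjoint cycles with lengths [7, 7, 7, 7, 7, 7, 7, 7, 7, 7, 7, 7, 7, 7, 7, 7, 7, 7, 7, 7, 7, 7, 7, 7, 7, 7, 7, 7, 7, 7, 7, 7, 7, 7, 1] on {0,…,238}.
n − c = 239 − 35 = 204; sign = (−1)^204 = +1.
Via Zolotarev, sign(π_{24}) = (24|239) = +1.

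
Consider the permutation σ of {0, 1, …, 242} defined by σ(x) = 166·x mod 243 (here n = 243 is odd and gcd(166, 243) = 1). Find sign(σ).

Orbit of 235 under x↦166x: [235, 130, 196, 217, 58, 151, 37]… (length divides ord_243(166)).
The orbit structure of x ↦ 166x mod 243: 11 orbits of sizes [81, 81, 27, 27, 9, 9, 3, 3, 1, 1, 1].
Σ(ℓ_i−1) = 243−11 = 232; sign = (−1)^232 = +1.

+1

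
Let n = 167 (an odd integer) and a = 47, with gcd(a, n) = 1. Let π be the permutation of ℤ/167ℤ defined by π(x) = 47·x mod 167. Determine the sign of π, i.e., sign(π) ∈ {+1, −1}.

+1

Trace 57: π^k(57) = [57, 7, 162, 99, 144, 88, 128] for k=0..6.
3 cycles of lengths [83, 83, 1].
167 − 3 = 164 transpositions; sign(π) = (−1)^164 = +1.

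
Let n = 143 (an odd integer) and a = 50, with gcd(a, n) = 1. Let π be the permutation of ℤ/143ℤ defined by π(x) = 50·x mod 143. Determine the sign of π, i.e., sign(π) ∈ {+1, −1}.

+1

Start at x=16: 16 → 85 → 103 → 2 → 100 → 138 → 36 → … (one orbit).
The orbit structure of x ↦ 50x mod 143: 5 orbits of sizes [60, 60, 12, 10, 1].
sign(π) = (−1)^{n − #cycles} = (−1)^{143−5} = (−1)^138 = +1.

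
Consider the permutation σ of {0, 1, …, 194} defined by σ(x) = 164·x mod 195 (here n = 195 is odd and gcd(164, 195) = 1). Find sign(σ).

Start at x=164: 164 → 181 → 44 → 1 → 164 (one orbit).
Decompose π into cycles: lengths [4, 4, 4, 4, 4, 4, 4, 4, 4, 4, 4, 4, 4, 4, 4, 4, 4, 4, 4, 4, 4, 4, 4, 4, 4, 4, 4, 4, 4, 4, 4, 4, 4, 4, 4, 4, 4, 4, 4, 4, 4, 4, 4, 4, 4, 2, 2, 2, 2, 2, 2, 2, 1] (53 cycles, including the fixed point 0).
53 cycles on 195: each ℓ→(−1)^(ℓ−1), product (−1)^142 = +1.

+1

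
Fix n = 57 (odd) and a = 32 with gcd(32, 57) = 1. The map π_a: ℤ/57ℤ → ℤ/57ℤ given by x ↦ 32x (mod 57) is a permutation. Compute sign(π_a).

+1

Orbit of 53 under x↦32x: [53, 43, 8, 28, 41, 1, 32]… (length divides ord_57(32)).
The orbit structure of x ↦ 32x mod 57: 5 orbits of sizes [18, 18, 18, 2, 1].
With 5 cycles on 57 points, sign = (−1)^{57−5} = +1.
Check: (32/57) = +1 by Zolotarev.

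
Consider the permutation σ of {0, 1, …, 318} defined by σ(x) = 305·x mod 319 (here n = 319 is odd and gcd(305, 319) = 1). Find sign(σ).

+1

Trace 68: π^k(68) = [68, 5, 249, 23, 316, 42, 50] for k=0..6.
π_305 has 5 disjoint cycles with lengths [140, 140, 28, 10, 1] on {0,…,318}.
sign(π) = (−1)^{n − #cycles} = (−1)^{319−5} = (−1)^314 = +1.
Via Zolotarev, sign(π_{305}) = (305|319) = +1.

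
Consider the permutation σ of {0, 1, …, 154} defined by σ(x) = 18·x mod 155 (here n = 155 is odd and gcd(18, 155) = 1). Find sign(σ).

Orbit of 69 under x↦18x: [69, 2, 36, 28, 39, 82, 81]… (length divides ord_155(18)).
Cycle type of π: 60×2 + 15×2 + 4 + 1; total 6 cycles.
With 6 cycles on 155 points, sign = (−1)^{155−6} = -1.
Via Zolotarev, sign(π_{18}) = (18|155) = -1.

-1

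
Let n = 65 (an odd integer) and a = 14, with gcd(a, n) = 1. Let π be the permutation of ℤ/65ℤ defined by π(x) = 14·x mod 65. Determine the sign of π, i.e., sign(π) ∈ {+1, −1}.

+1

Start at x=1: 1 → 14 → 1 (one orbit).
π_14 has 39 disjoint cycles with lengths [2, 2, 2, 2, 2, 2, 2, 2, 2, 2, 2, 2, 2, 2, 2, 2, 2, 2, 2, 2, 2, 2, 2, 2, 2, 2, 1, 1, 1, 1, 1, 1, 1, 1, 1, 1, 1, 1, 1] on {0,…,64}.
sign(π) = (−1)^{n − #cycles} = (−1)^{65−39} = (−1)^26 = +1.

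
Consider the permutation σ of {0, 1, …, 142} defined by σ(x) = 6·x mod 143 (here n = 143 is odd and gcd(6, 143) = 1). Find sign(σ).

Orbit of 128 under x↦6x: [128, 53, 32, 49, 8, 48, 2]… (length divides ord_143(6)).
Cycle lengths of π_6 on ℤ/143ℤ: [60, 60, 12, 10, 1]; 5 cycles in total.
sign(π) = (−1)^{n − #cycles} = (−1)^{143−5} = (−1)^138 = +1.
Check: (6/143) = +1 by Zolotarev.

+1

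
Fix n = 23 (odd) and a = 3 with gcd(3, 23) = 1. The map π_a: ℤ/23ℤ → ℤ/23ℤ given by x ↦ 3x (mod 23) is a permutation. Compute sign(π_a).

Start at x=3: 3 → 9 → 4 → 12 → 13 → 16 → 2 → … (one orbit).
π_3 has 3 disjoint cycles with lengths [11, 11, 1] on {0,…,22}.
Σ(ℓ_i−1) = 23−3 = 20; sign = (−1)^20 = +1.

+1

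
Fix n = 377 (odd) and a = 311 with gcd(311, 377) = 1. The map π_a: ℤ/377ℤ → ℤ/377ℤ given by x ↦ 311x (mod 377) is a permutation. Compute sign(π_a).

-1

Start at x=352: 352 → 142 → 53 → 272 → 144 → 298 → 313 → … (one orbit).
20 cycles of lengths [28, 28, 28, 28, 28, 28, 28, 28, 28, 28, 28, 28, 28, 2, 2, 2, 2, 2, 2, 1].
377 − 20 = 357 transpositions; sign(π) = (−1)^357 = -1.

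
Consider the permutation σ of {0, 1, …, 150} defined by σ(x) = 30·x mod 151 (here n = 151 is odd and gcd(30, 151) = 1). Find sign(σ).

-1

Start at x=84: 84 → 104 → 100 → 131 → 4 → 120 → 127 → … (one orbit).
Cycle type of π: 150 + 1; total 2 cycles.
151 − 2 = 149 transpositions; sign(π) = (−1)^149 = -1.
Check: (30/151) = -1 by Zolotarev.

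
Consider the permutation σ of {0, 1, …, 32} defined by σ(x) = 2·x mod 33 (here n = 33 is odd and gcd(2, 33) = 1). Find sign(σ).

Orbit of 16 under x↦2x: [16, 32, 31, 29, 25, 17, 1]… (length divides ord_33(2)).
π_2 has 5 disjoint cycles with lengths [10, 10, 10, 2, 1] on {0,…,32}.
sign(π) = (−1)^{n − #cycles} = (−1)^{33−5} = (−1)^28 = +1.

+1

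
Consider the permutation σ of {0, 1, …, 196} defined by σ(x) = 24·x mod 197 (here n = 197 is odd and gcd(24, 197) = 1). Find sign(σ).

Trace 28: π^k(28) = [28, 81, 171, 164, 193, 101, 60] for k=0..6.
π_24 has 5 disjoint cycles with lengths [49, 49, 49, 49, 1] on {0,…,196}.
5 cycles on 197: each ℓ→(−1)^(ℓ−1), product (−1)^192 = +1.

+1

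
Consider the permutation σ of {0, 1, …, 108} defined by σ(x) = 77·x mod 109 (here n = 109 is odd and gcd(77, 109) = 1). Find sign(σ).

-1

Start at x=54: 54 → 16 → 33 → 34 → 2 → 45 → 86 → … (one orbit).
The orbit structure of x ↦ 77x mod 109: 4 orbits of sizes [36, 36, 36, 1].
Σ(ℓ_i−1) = 109−4 = 105; sign = (−1)^105 = -1.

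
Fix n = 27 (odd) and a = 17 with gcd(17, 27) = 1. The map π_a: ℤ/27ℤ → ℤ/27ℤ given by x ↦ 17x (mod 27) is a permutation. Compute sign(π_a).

-1

Start at x=8: 8 → 1 → 17 → 19 → 26 → 10 → 8 (one orbit).
π_17 has 8 disjoint cycles with lengths [6, 6, 6, 2, 2, 2, 2, 1] on {0,…,26}.
sign(π) = (−1)^{n − #cycles} = (−1)^{27−8} = (−1)^19 = -1.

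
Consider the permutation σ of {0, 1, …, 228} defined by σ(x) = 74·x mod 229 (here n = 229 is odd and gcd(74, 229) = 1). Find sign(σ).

Start at x=111: 111 → 199 → 70 → 142 → 203 → 137 → 62 → … (one orbit).
π_74 has 2 disjoint cycles with lengths [228, 1] on {0,…,228}.
n − c = 229 − 2 = 227; sign = (−1)^227 = -1.
Via Zolotarev, sign(π_{74}) = (74|229) = -1.

-1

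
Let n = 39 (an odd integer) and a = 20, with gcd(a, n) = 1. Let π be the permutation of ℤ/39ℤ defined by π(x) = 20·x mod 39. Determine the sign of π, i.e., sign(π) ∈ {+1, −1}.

+1

Start at x=20: 20 → 10 → 5 → 22 → 11 → 25 → 32 → … (one orbit).
π_20 has 5 disjoint cycles with lengths [12, 12, 12, 2, 1] on {0,…,38}.
5 cycles on 39: each ℓ→(−1)^(ℓ−1), product (−1)^34 = +1.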